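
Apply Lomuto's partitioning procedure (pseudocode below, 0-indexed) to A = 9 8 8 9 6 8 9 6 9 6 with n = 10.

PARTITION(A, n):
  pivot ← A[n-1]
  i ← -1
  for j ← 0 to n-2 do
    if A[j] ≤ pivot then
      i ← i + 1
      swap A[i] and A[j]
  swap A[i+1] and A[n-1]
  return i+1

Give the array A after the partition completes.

pivot = A[9] = 6; i = -1
j=0: A[0]=9 > 6 → no swap
j=1: A[1]=8 > 6 → no swap
j=2: A[2]=8 > 6 → no swap
j=3: A[3]=9 > 6 → no swap
j=4: A[4]=6 ≤ 6 → i=0, swap A[0],A[4] → 6 8 8 9 9 8 9 6 9 6
j=5: A[5]=8 > 6 → no swap
j=6: A[6]=9 > 6 → no swap
j=7: A[7]=6 ≤ 6 → i=1, swap A[1],A[7] → 6 6 8 9 9 8 9 8 9 6
j=8: A[8]=9 > 6 → no swap
final swap A[2],A[9] → 6 6 6 9 9 8 9 8 9 8; return 2

6 6 6 9 9 8 9 8 9 8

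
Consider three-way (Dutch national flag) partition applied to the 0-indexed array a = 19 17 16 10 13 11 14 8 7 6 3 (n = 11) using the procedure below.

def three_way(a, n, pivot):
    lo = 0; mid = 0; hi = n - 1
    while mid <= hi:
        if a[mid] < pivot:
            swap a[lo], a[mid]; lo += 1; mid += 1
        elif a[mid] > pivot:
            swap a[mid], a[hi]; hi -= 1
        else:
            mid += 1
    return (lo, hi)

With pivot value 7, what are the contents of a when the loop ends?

lo=0 mid=0 hi=10
19>7: swap(0,10), hi=9 ⇒ 3 17 16 10 13 11 14 8 7 6 19
3<7: swap(0,0), lo=1 mid=1 ⇒ 3 17 16 10 13 11 14 8 7 6 19
17>7: swap(1,9), hi=8 ⇒ 3 6 16 10 13 11 14 8 7 17 19
6<7: swap(1,1), lo=2 mid=2 ⇒ 3 6 16 10 13 11 14 8 7 17 19
16>7: swap(2,8), hi=7 ⇒ 3 6 7 10 13 11 14 8 16 17 19
7=7: mid=3
10>7: swap(3,7), hi=6 ⇒ 3 6 7 8 13 11 14 10 16 17 19
8>7: swap(3,6), hi=5 ⇒ 3 6 7 14 13 11 8 10 16 17 19
14>7: swap(3,5), hi=4 ⇒ 3 6 7 11 13 14 8 10 16 17 19
11>7: swap(3,4), hi=3 ⇒ 3 6 7 13 11 14 8 10 16 17 19
13>7: swap(3,3), hi=2 ⇒ 3 6 7 13 11 14 8 10 16 17 19
done. lo=2 hi=2; a=3 6 7 13 11 14 8 10 16 17 19

3 6 7 13 11 14 8 10 16 17 19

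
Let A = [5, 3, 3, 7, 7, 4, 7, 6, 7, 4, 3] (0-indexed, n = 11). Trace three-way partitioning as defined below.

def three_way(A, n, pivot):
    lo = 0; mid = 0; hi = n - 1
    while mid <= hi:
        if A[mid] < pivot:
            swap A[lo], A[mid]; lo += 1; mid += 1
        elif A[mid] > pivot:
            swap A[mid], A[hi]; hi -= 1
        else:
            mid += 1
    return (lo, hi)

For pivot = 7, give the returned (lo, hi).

lo=0 mid=0 hi=10
5<7: swap(0,0), lo=1 mid=1 ⇒ [5, 3, 3, 7, 7, 4, 7, 6, 7, 4, 3]
3<7: swap(1,1), lo=2 mid=2 ⇒ [5, 3, 3, 7, 7, 4, 7, 6, 7, 4, 3]
3<7: swap(2,2), lo=3 mid=3 ⇒ [5, 3, 3, 7, 7, 4, 7, 6, 7, 4, 3]
7=7: mid=4
7=7: mid=5
4<7: swap(3,5), lo=4 mid=6 ⇒ [5, 3, 3, 4, 7, 7, 7, 6, 7, 4, 3]
7=7: mid=7
6<7: swap(4,7), lo=5 mid=8 ⇒ [5, 3, 3, 4, 6, 7, 7, 7, 7, 4, 3]
7=7: mid=9
4<7: swap(5,9), lo=6 mid=10 ⇒ [5, 3, 3, 4, 6, 4, 7, 7, 7, 7, 3]
3<7: swap(6,10), lo=7 mid=11 ⇒ [5, 3, 3, 4, 6, 4, 3, 7, 7, 7, 7]
done. lo=7 hi=10; A=[5, 3, 3, 4, 6, 4, 3, 7, 7, 7, 7]

(7, 10)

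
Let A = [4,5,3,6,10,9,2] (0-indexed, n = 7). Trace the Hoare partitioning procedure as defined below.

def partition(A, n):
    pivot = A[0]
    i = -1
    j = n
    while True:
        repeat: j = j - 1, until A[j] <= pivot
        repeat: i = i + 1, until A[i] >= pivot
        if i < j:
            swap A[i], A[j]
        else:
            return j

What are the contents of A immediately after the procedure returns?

[2,3,5,6,10,9,4]

pivot = A[0] = 4; i = -1, j = 7
j→6 (A[6]=2≤4), i→0 (A[0]=4≥4); i<j, swap → [2,5,3,6,10,9,4]
j→2 (A[2]=3≤4), i→1 (A[1]=5≥4); i<j, swap → [2,3,5,6,10,9,4]
j→1, i→2; i≥j, return j=1. A = [2,3,5,6,10,9,4]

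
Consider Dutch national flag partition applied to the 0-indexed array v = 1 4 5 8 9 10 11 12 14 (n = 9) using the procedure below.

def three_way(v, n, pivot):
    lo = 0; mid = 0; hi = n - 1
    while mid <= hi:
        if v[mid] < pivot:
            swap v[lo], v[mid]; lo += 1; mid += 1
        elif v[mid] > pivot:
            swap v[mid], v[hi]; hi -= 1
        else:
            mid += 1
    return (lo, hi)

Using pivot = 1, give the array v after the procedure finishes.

1 5 8 9 10 11 12 14 4

lo=0 mid=0 hi=8
1=1: mid=1
4>1: swap(1,8), hi=7 ⇒ 1 14 5 8 9 10 11 12 4
14>1: swap(1,7), hi=6 ⇒ 1 12 5 8 9 10 11 14 4
12>1: swap(1,6), hi=5 ⇒ 1 11 5 8 9 10 12 14 4
11>1: swap(1,5), hi=4 ⇒ 1 10 5 8 9 11 12 14 4
10>1: swap(1,4), hi=3 ⇒ 1 9 5 8 10 11 12 14 4
9>1: swap(1,3), hi=2 ⇒ 1 8 5 9 10 11 12 14 4
8>1: swap(1,2), hi=1 ⇒ 1 5 8 9 10 11 12 14 4
5>1: swap(1,1), hi=0 ⇒ 1 5 8 9 10 11 12 14 4
done. lo=0 hi=0; v=1 5 8 9 10 11 12 14 4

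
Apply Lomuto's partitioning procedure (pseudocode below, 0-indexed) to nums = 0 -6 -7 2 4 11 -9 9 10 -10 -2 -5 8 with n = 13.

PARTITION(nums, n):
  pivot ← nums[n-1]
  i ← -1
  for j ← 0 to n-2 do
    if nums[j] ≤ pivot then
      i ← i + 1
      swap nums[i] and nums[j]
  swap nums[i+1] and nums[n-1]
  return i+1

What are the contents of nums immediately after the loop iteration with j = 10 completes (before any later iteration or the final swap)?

0 -6 -7 2 4 -9 -10 -2 10 11 9 -5 8

pivot = nums[12] = 8; i = -1
j=0: nums[0]=0 ≤ 8 → i=0, swap nums[0],nums[0] (no change) → 0 -6 -7 2 4 11 -9 9 10 -10 -2 -5 8
j=1: nums[1]=-6 ≤ 8 → i=1, swap nums[1],nums[1] (no change) → 0 -6 -7 2 4 11 -9 9 10 -10 -2 -5 8
j=2: nums[2]=-7 ≤ 8 → i=2, swap nums[2],nums[2] (no change) → 0 -6 -7 2 4 11 -9 9 10 -10 -2 -5 8
j=3: nums[3]=2 ≤ 8 → i=3, swap nums[3],nums[3] (no change) → 0 -6 -7 2 4 11 -9 9 10 -10 -2 -5 8
j=4: nums[4]=4 ≤ 8 → i=4, swap nums[4],nums[4] (no change) → 0 -6 -7 2 4 11 -9 9 10 -10 -2 -5 8
j=5: nums[5]=11 > 8 → no swap
j=6: nums[6]=-9 ≤ 8 → i=5, swap nums[5],nums[6] → 0 -6 -7 2 4 -9 11 9 10 -10 -2 -5 8
j=7: nums[7]=9 > 8 → no swap
j=8: nums[8]=10 > 8 → no swap
j=9: nums[9]=-10 ≤ 8 → i=6, swap nums[6],nums[9] → 0 -6 -7 2 4 -9 -10 9 10 11 -2 -5 8
j=10: nums[10]=-2 ≤ 8 → i=7, swap nums[7],nums[10] → 0 -6 -7 2 4 -9 -10 -2 10 11 9 -5 8
(after j=10) nums = 0 -6 -7 2 4 -9 -10 -2 10 11 9 -5 8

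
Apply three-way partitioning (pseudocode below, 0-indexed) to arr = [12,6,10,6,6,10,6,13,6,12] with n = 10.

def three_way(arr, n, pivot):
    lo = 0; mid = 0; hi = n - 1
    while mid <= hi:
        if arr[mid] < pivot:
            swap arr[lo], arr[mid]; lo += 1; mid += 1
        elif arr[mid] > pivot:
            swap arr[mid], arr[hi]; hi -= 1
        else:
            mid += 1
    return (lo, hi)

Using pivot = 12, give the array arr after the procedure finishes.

lo=0 mid=0 hi=9
12=12: mid=1
6<12: swap(0,1), lo=1 mid=2 ⇒ [6,12,10,6,6,10,6,13,6,12]
10<12: swap(1,2), lo=2 mid=3 ⇒ [6,10,12,6,6,10,6,13,6,12]
6<12: swap(2,3), lo=3 mid=4 ⇒ [6,10,6,12,6,10,6,13,6,12]
6<12: swap(3,4), lo=4 mid=5 ⇒ [6,10,6,6,12,10,6,13,6,12]
10<12: swap(4,5), lo=5 mid=6 ⇒ [6,10,6,6,10,12,6,13,6,12]
6<12: swap(5,6), lo=6 mid=7 ⇒ [6,10,6,6,10,6,12,13,6,12]
13>12: swap(7,9), hi=8 ⇒ [6,10,6,6,10,6,12,12,6,13]
12=12: mid=8
6<12: swap(6,8), lo=7 mid=9 ⇒ [6,10,6,6,10,6,6,12,12,13]
done. lo=7 hi=8; arr=[6,10,6,6,10,6,6,12,12,13]

[6,10,6,6,10,6,6,12,12,13]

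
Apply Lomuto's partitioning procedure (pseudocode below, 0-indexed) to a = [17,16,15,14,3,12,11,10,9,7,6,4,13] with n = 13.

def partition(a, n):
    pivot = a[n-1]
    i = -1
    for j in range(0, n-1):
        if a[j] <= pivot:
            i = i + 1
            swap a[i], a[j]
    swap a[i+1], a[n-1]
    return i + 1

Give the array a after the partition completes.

[3,12,11,10,9,7,6,4,13,16,15,14,17]

pivot = a[12] = 13; i = -1
j=0: a[0]=17 > 13 → no swap
j=1: a[1]=16 > 13 → no swap
j=2: a[2]=15 > 13 → no swap
j=3: a[3]=14 > 13 → no swap
j=4: a[4]=3 ≤ 13 → i=0, swap a[0],a[4] → [3,16,15,14,17,12,11,10,9,7,6,4,13]
j=5: a[5]=12 ≤ 13 → i=1, swap a[1],a[5] → [3,12,15,14,17,16,11,10,9,7,6,4,13]
j=6: a[6]=11 ≤ 13 → i=2, swap a[2],a[6] → [3,12,11,14,17,16,15,10,9,7,6,4,13]
j=7: a[7]=10 ≤ 13 → i=3, swap a[3],a[7] → [3,12,11,10,17,16,15,14,9,7,6,4,13]
j=8: a[8]=9 ≤ 13 → i=4, swap a[4],a[8] → [3,12,11,10,9,16,15,14,17,7,6,4,13]
j=9: a[9]=7 ≤ 13 → i=5, swap a[5],a[9] → [3,12,11,10,9,7,15,14,17,16,6,4,13]
j=10: a[10]=6 ≤ 13 → i=6, swap a[6],a[10] → [3,12,11,10,9,7,6,14,17,16,15,4,13]
j=11: a[11]=4 ≤ 13 → i=7, swap a[7],a[11] → [3,12,11,10,9,7,6,4,17,16,15,14,13]
final swap a[8],a[12] → [3,12,11,10,9,7,6,4,13,16,15,14,17]; return 8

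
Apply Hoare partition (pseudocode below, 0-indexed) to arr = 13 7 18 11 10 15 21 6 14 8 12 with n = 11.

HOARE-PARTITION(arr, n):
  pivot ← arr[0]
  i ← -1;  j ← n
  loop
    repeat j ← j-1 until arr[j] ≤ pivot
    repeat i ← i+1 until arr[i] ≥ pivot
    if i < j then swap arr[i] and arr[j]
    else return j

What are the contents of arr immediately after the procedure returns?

12 7 8 11 10 6 21 15 14 18 13

pivot=13
j stops at 10 (12), i stops at 0 (13); swap ⇒ 12 7 18 11 10 15 21 6 14 8 13
j stops at 9 (8), i stops at 2 (18); swap ⇒ 12 7 8 11 10 15 21 6 14 18 13
j stops at 7 (6), i stops at 5 (15); swap ⇒ 12 7 8 11 10 6 21 15 14 18 13
j stops at 5, i stops at 6; i≥j ⇒ return 5. arr=12 7 8 11 10 6 21 15 14 18 13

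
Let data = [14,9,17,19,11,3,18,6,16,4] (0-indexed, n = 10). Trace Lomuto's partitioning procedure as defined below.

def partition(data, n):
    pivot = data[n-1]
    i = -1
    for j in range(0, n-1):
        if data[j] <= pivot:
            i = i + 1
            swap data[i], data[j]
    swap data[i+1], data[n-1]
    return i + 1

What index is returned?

pivot=4, i=-1
j=0: 14>4, skip
j=1: 9>4, skip
j=2: 17>4, skip
j=3: 19>4, skip
j=4: 11>4, skip
j=5: 3≤4, i=0, swap(0,5) ⇒ [3,9,17,19,11,14,18,6,16,4]
j=6: 18>4, skip
j=7: 6>4, skip
j=8: 16>4, skip
swap(1,9) ⇒ [3,4,17,19,11,14,18,6,16,9]; return 1

1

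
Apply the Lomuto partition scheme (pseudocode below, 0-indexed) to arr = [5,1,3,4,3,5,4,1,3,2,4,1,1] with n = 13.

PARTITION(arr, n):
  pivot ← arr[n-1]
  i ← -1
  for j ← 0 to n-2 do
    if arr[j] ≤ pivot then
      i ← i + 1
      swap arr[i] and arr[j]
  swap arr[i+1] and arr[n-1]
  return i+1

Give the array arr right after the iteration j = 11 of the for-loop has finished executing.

pivot = arr[12] = 1; i = -1
j=0: arr[0]=5 > 1 → no swap
j=1: arr[1]=1 ≤ 1 → i=0, swap arr[0],arr[1] → [1,5,3,4,3,5,4,1,3,2,4,1,1]
j=2: arr[2]=3 > 1 → no swap
j=3: arr[3]=4 > 1 → no swap
j=4: arr[4]=3 > 1 → no swap
j=5: arr[5]=5 > 1 → no swap
j=6: arr[6]=4 > 1 → no swap
j=7: arr[7]=1 ≤ 1 → i=1, swap arr[1],arr[7] → [1,1,3,4,3,5,4,5,3,2,4,1,1]
j=8: arr[8]=3 > 1 → no swap
j=9: arr[9]=2 > 1 → no swap
j=10: arr[10]=4 > 1 → no swap
j=11: arr[11]=1 ≤ 1 → i=2, swap arr[2],arr[11] → [1,1,1,4,3,5,4,5,3,2,4,3,1]
(after j=11) arr = [1,1,1,4,3,5,4,5,3,2,4,3,1]

[1,1,1,4,3,5,4,5,3,2,4,3,1]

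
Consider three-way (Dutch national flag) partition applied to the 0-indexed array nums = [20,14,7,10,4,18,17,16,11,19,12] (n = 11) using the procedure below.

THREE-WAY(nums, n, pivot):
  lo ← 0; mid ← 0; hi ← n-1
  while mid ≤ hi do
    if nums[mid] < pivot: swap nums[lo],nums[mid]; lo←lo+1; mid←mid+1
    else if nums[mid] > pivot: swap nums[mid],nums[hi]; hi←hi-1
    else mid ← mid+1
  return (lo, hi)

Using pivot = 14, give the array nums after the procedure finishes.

pivot = 14; lo=0, mid=0, hi=10
nums[mid]=20>14: swap nums[0],nums[10]; hi=9 → [12,14,7,10,4,18,17,16,11,19,20]
nums[mid]=12<14: swap nums[0],nums[0]; lo=1,mid=1 → [12,14,7,10,4,18,17,16,11,19,20]
nums[mid]=14=14: mid=2
nums[mid]=7<14: swap nums[1],nums[2]; lo=2,mid=3 → [12,7,14,10,4,18,17,16,11,19,20]
nums[mid]=10<14: swap nums[2],nums[3]; lo=3,mid=4 → [12,7,10,14,4,18,17,16,11,19,20]
nums[mid]=4<14: swap nums[3],nums[4]; lo=4,mid=5 → [12,7,10,4,14,18,17,16,11,19,20]
nums[mid]=18>14: swap nums[5],nums[9]; hi=8 → [12,7,10,4,14,19,17,16,11,18,20]
nums[mid]=19>14: swap nums[5],nums[8]; hi=7 → [12,7,10,4,14,11,17,16,19,18,20]
nums[mid]=11<14: swap nums[4],nums[5]; lo=5,mid=6 → [12,7,10,4,11,14,17,16,19,18,20]
nums[mid]=17>14: swap nums[6],nums[7]; hi=6 → [12,7,10,4,11,14,16,17,19,18,20]
nums[mid]=16>14: swap nums[6],nums[6]; hi=5 → [12,7,10,4,11,14,16,17,19,18,20]
end: lo=5, hi=5; nums = [12,7,10,4,11,14,16,17,19,18,20]

[12,7,10,4,11,14,16,17,19,18,20]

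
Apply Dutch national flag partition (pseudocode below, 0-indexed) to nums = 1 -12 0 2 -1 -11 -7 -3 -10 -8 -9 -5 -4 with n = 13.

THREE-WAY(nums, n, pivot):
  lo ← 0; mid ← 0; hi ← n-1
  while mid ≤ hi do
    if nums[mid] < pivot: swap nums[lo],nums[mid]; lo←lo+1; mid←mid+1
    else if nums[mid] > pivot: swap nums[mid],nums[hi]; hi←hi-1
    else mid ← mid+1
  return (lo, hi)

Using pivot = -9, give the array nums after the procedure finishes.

-12 -10 -11 -9 -1 -7 -3 2 -8 0 -5 -4 1

lo=0 mid=0 hi=12
1>-9: swap(0,12), hi=11 ⇒ -4 -12 0 2 -1 -11 -7 -3 -10 -8 -9 -5 1
-4>-9: swap(0,11), hi=10 ⇒ -5 -12 0 2 -1 -11 -7 -3 -10 -8 -9 -4 1
-5>-9: swap(0,10), hi=9 ⇒ -9 -12 0 2 -1 -11 -7 -3 -10 -8 -5 -4 1
-9=-9: mid=1
-12<-9: swap(0,1), lo=1 mid=2 ⇒ -12 -9 0 2 -1 -11 -7 -3 -10 -8 -5 -4 1
0>-9: swap(2,9), hi=8 ⇒ -12 -9 -8 2 -1 -11 -7 -3 -10 0 -5 -4 1
-8>-9: swap(2,8), hi=7 ⇒ -12 -9 -10 2 -1 -11 -7 -3 -8 0 -5 -4 1
-10<-9: swap(1,2), lo=2 mid=3 ⇒ -12 -10 -9 2 -1 -11 -7 -3 -8 0 -5 -4 1
2>-9: swap(3,7), hi=6 ⇒ -12 -10 -9 -3 -1 -11 -7 2 -8 0 -5 -4 1
-3>-9: swap(3,6), hi=5 ⇒ -12 -10 -9 -7 -1 -11 -3 2 -8 0 -5 -4 1
-7>-9: swap(3,5), hi=4 ⇒ -12 -10 -9 -11 -1 -7 -3 2 -8 0 -5 -4 1
-11<-9: swap(2,3), lo=3 mid=4 ⇒ -12 -10 -11 -9 -1 -7 -3 2 -8 0 -5 -4 1
-1>-9: swap(4,4), hi=3 ⇒ -12 -10 -11 -9 -1 -7 -3 2 -8 0 -5 -4 1
done. lo=3 hi=3; nums=-12 -10 -11 -9 -1 -7 -3 2 -8 0 -5 -4 1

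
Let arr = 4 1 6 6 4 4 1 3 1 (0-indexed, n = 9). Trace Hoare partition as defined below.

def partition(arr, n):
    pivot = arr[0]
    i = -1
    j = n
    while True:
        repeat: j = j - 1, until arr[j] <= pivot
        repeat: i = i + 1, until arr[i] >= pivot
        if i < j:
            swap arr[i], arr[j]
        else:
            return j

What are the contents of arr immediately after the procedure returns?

1 1 3 1 4 4 6 6 4

pivot=4
j stops at 8 (1), i stops at 0 (4); swap ⇒ 1 1 6 6 4 4 1 3 4
j stops at 7 (3), i stops at 2 (6); swap ⇒ 1 1 3 6 4 4 1 6 4
j stops at 6 (1), i stops at 3 (6); swap ⇒ 1 1 3 1 4 4 6 6 4
j stops at 5 (4), i stops at 4 (4); swap ⇒ 1 1 3 1 4 4 6 6 4
j stops at 4, i stops at 5; i≥j ⇒ return 4. arr=1 1 3 1 4 4 6 6 4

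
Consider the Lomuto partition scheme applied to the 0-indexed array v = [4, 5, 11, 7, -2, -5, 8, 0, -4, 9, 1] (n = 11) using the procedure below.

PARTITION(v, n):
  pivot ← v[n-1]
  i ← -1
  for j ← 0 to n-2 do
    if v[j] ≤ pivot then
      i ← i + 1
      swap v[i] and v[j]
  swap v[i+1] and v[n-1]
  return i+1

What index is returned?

4

pivot = v[10] = 1; i = -1
j=0: v[0]=4 > 1 → no swap
j=1: v[1]=5 > 1 → no swap
j=2: v[2]=11 > 1 → no swap
j=3: v[3]=7 > 1 → no swap
j=4: v[4]=-2 ≤ 1 → i=0, swap v[0],v[4] → [-2, 5, 11, 7, 4, -5, 8, 0, -4, 9, 1]
j=5: v[5]=-5 ≤ 1 → i=1, swap v[1],v[5] → [-2, -5, 11, 7, 4, 5, 8, 0, -4, 9, 1]
j=6: v[6]=8 > 1 → no swap
j=7: v[7]=0 ≤ 1 → i=2, swap v[2],v[7] → [-2, -5, 0, 7, 4, 5, 8, 11, -4, 9, 1]
j=8: v[8]=-4 ≤ 1 → i=3, swap v[3],v[8] → [-2, -5, 0, -4, 4, 5, 8, 11, 7, 9, 1]
j=9: v[9]=9 > 1 → no swap
final swap v[4],v[10] → [-2, -5, 0, -4, 1, 5, 8, 11, 7, 9, 4]; return 4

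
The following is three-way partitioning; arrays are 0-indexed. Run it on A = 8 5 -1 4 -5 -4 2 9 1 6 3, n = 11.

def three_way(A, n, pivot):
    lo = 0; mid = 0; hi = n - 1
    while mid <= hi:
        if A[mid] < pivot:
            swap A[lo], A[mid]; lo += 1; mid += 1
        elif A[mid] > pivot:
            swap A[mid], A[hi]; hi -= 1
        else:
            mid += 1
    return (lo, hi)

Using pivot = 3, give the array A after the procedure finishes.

1 -1 2 -5 -4 3 9 4 6 5 8

pivot = 3; lo=0, mid=0, hi=10
A[mid]=8>3: swap A[0],A[10]; hi=9 → 3 5 -1 4 -5 -4 2 9 1 6 8
A[mid]=3=3: mid=1
A[mid]=5>3: swap A[1],A[9]; hi=8 → 3 6 -1 4 -5 -4 2 9 1 5 8
A[mid]=6>3: swap A[1],A[8]; hi=7 → 3 1 -1 4 -5 -4 2 9 6 5 8
A[mid]=1<3: swap A[0],A[1]; lo=1,mid=2 → 1 3 -1 4 -5 -4 2 9 6 5 8
A[mid]=-1<3: swap A[1],A[2]; lo=2,mid=3 → 1 -1 3 4 -5 -4 2 9 6 5 8
A[mid]=4>3: swap A[3],A[7]; hi=6 → 1 -1 3 9 -5 -4 2 4 6 5 8
A[mid]=9>3: swap A[3],A[6]; hi=5 → 1 -1 3 2 -5 -4 9 4 6 5 8
A[mid]=2<3: swap A[2],A[3]; lo=3,mid=4 → 1 -1 2 3 -5 -4 9 4 6 5 8
A[mid]=-5<3: swap A[3],A[4]; lo=4,mid=5 → 1 -1 2 -5 3 -4 9 4 6 5 8
A[mid]=-4<3: swap A[4],A[5]; lo=5,mid=6 → 1 -1 2 -5 -4 3 9 4 6 5 8
end: lo=5, hi=5; A = 1 -1 2 -5 -4 3 9 4 6 5 8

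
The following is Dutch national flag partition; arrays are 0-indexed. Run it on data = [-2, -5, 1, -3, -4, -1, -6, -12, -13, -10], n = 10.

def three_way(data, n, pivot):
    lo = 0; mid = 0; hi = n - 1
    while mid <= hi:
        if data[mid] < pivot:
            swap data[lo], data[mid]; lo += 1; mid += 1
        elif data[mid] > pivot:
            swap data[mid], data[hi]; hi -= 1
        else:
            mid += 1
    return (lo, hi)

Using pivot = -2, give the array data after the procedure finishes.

pivot = -2; lo=0, mid=0, hi=9
data[mid]=-2=-2: mid=1
data[mid]=-5<-2: swap data[0],data[1]; lo=1,mid=2 → [-5, -2, 1, -3, -4, -1, -6, -12, -13, -10]
data[mid]=1>-2: swap data[2],data[9]; hi=8 → [-5, -2, -10, -3, -4, -1, -6, -12, -13, 1]
data[mid]=-10<-2: swap data[1],data[2]; lo=2,mid=3 → [-5, -10, -2, -3, -4, -1, -6, -12, -13, 1]
data[mid]=-3<-2: swap data[2],data[3]; lo=3,mid=4 → [-5, -10, -3, -2, -4, -1, -6, -12, -13, 1]
data[mid]=-4<-2: swap data[3],data[4]; lo=4,mid=5 → [-5, -10, -3, -4, -2, -1, -6, -12, -13, 1]
data[mid]=-1>-2: swap data[5],data[8]; hi=7 → [-5, -10, -3, -4, -2, -13, -6, -12, -1, 1]
data[mid]=-13<-2: swap data[4],data[5]; lo=5,mid=6 → [-5, -10, -3, -4, -13, -2, -6, -12, -1, 1]
data[mid]=-6<-2: swap data[5],data[6]; lo=6,mid=7 → [-5, -10, -3, -4, -13, -6, -2, -12, -1, 1]
data[mid]=-12<-2: swap data[6],data[7]; lo=7,mid=8 → [-5, -10, -3, -4, -13, -6, -12, -2, -1, 1]
end: lo=7, hi=7; data = [-5, -10, -3, -4, -13, -6, -12, -2, -1, 1]

[-5, -10, -3, -4, -13, -6, -12, -2, -1, 1]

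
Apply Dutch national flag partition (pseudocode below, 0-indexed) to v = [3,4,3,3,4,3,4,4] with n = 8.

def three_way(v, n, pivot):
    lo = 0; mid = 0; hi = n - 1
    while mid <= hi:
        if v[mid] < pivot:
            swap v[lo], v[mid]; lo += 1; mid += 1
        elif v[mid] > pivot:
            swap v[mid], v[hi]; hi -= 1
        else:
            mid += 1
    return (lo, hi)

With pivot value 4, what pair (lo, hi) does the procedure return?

(4, 7)

pivot = 4; lo=0, mid=0, hi=7
v[mid]=3<4: swap v[0],v[0]; lo=1,mid=1 → [3,4,3,3,4,3,4,4]
v[mid]=4=4: mid=2
v[mid]=3<4: swap v[1],v[2]; lo=2,mid=3 → [3,3,4,3,4,3,4,4]
v[mid]=3<4: swap v[2],v[3]; lo=3,mid=4 → [3,3,3,4,4,3,4,4]
v[mid]=4=4: mid=5
v[mid]=3<4: swap v[3],v[5]; lo=4,mid=6 → [3,3,3,3,4,4,4,4]
v[mid]=4=4: mid=7
v[mid]=4=4: mid=8
end: lo=4, hi=7; v = [3,3,3,3,4,4,4,4]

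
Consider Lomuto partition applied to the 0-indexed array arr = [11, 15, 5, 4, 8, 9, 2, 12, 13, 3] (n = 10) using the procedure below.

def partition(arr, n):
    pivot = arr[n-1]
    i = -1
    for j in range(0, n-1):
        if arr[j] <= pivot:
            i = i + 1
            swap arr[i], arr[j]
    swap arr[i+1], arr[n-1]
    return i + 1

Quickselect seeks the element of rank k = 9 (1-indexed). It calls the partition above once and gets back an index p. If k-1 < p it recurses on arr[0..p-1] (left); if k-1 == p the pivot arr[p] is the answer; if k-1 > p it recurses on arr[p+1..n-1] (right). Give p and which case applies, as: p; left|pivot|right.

pivot=3, i=-1
j=0: 11>3, skip
j=1: 15>3, skip
j=2: 5>3, skip
j=3: 4>3, skip
j=4: 8>3, skip
j=5: 9>3, skip
j=6: 2≤3, i=0, swap(0,6) ⇒ [2, 15, 5, 4, 8, 9, 11, 12, 13, 3]
j=7: 12>3, skip
j=8: 13>3, skip
swap(1,9) ⇒ [2, 3, 5, 4, 8, 9, 11, 12, 13, 15]; return 1
p = 1; k-1 = 8 > 1 ⇒ right

1; right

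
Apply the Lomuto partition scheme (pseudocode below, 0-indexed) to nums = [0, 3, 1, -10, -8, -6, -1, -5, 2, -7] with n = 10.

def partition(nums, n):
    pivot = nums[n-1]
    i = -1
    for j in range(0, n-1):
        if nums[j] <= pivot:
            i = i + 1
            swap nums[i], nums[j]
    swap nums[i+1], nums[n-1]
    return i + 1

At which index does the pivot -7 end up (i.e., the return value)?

2

pivot = nums[9] = -7; i = -1
j=0: nums[0]=0 > -7 → no swap
j=1: nums[1]=3 > -7 → no swap
j=2: nums[2]=1 > -7 → no swap
j=3: nums[3]=-10 ≤ -7 → i=0, swap nums[0],nums[3] → [-10, 3, 1, 0, -8, -6, -1, -5, 2, -7]
j=4: nums[4]=-8 ≤ -7 → i=1, swap nums[1],nums[4] → [-10, -8, 1, 0, 3, -6, -1, -5, 2, -7]
j=5: nums[5]=-6 > -7 → no swap
j=6: nums[6]=-1 > -7 → no swap
j=7: nums[7]=-5 > -7 → no swap
j=8: nums[8]=2 > -7 → no swap
final swap nums[2],nums[9] → [-10, -8, -7, 0, 3, -6, -1, -5, 2, 1]; return 2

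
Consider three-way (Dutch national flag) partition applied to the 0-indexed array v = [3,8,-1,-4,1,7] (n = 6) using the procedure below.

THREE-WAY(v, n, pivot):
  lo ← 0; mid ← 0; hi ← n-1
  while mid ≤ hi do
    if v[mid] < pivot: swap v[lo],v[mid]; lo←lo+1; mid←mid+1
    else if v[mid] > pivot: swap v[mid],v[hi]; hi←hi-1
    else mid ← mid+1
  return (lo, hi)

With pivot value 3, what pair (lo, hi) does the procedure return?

pivot = 3; lo=0, mid=0, hi=5
v[mid]=3=3: mid=1
v[mid]=8>3: swap v[1],v[5]; hi=4 → [3,7,-1,-4,1,8]
v[mid]=7>3: swap v[1],v[4]; hi=3 → [3,1,-1,-4,7,8]
v[mid]=1<3: swap v[0],v[1]; lo=1,mid=2 → [1,3,-1,-4,7,8]
v[mid]=-1<3: swap v[1],v[2]; lo=2,mid=3 → [1,-1,3,-4,7,8]
v[mid]=-4<3: swap v[2],v[3]; lo=3,mid=4 → [1,-1,-4,3,7,8]
end: lo=3, hi=3; v = [1,-1,-4,3,7,8]

(3, 3)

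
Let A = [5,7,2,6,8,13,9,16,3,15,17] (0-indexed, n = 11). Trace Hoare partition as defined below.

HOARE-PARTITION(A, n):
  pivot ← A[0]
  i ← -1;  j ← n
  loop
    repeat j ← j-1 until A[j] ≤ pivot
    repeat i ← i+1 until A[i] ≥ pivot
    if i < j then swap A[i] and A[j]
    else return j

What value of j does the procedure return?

1

pivot = A[0] = 5; i = -1, j = 11
j→8 (A[8]=3≤5), i→0 (A[0]=5≥5); i<j, swap → [3,7,2,6,8,13,9,16,5,15,17]
j→2 (A[2]=2≤5), i→1 (A[1]=7≥5); i<j, swap → [3,2,7,6,8,13,9,16,5,15,17]
j→1, i→2; i≥j, return j=1. A = [3,2,7,6,8,13,9,16,5,15,17]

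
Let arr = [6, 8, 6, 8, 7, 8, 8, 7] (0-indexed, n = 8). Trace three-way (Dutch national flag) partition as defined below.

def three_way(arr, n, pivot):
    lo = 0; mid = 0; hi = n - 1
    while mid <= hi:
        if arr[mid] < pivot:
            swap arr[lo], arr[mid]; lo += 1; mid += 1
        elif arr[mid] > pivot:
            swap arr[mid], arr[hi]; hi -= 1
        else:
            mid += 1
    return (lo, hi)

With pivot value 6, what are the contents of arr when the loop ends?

pivot = 6; lo=0, mid=0, hi=7
arr[mid]=6=6: mid=1
arr[mid]=8>6: swap arr[1],arr[7]; hi=6 → [6, 7, 6, 8, 7, 8, 8, 8]
arr[mid]=7>6: swap arr[1],arr[6]; hi=5 → [6, 8, 6, 8, 7, 8, 7, 8]
arr[mid]=8>6: swap arr[1],arr[5]; hi=4 → [6, 8, 6, 8, 7, 8, 7, 8]
arr[mid]=8>6: swap arr[1],arr[4]; hi=3 → [6, 7, 6, 8, 8, 8, 7, 8]
arr[mid]=7>6: swap arr[1],arr[3]; hi=2 → [6, 8, 6, 7, 8, 8, 7, 8]
arr[mid]=8>6: swap arr[1],arr[2]; hi=1 → [6, 6, 8, 7, 8, 8, 7, 8]
arr[mid]=6=6: mid=2
end: lo=0, hi=1; arr = [6, 6, 8, 7, 8, 8, 7, 8]

[6, 6, 8, 7, 8, 8, 7, 8]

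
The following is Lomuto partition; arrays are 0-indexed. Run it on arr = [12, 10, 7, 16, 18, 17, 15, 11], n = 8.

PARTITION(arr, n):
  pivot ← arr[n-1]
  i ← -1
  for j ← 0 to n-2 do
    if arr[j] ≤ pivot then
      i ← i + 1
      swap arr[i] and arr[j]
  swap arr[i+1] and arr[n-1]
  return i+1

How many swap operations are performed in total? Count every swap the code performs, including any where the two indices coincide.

pivot=11, i=-1
j=0: 12>11, skip
j=1: 10≤11, i=0, swap(0,1) ⇒ [10, 12, 7, 16, 18, 17, 15, 11]
j=2: 7≤11, i=1, swap(1,2) ⇒ [10, 7, 12, 16, 18, 17, 15, 11]
j=3: 16>11, skip
j=4: 18>11, skip
j=5: 17>11, skip
j=6: 15>11, skip
swap(2,7) ⇒ [10, 7, 11, 16, 18, 17, 15, 12]; return 2

3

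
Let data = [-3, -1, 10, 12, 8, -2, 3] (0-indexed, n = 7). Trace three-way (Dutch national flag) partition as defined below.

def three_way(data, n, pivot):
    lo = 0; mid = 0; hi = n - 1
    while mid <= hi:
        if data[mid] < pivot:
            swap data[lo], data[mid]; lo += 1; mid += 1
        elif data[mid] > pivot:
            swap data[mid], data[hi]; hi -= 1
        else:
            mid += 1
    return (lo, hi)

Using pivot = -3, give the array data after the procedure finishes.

pivot = -3; lo=0, mid=0, hi=6
data[mid]=-3=-3: mid=1
data[mid]=-1>-3: swap data[1],data[6]; hi=5 → [-3, 3, 10, 12, 8, -2, -1]
data[mid]=3>-3: swap data[1],data[5]; hi=4 → [-3, -2, 10, 12, 8, 3, -1]
data[mid]=-2>-3: swap data[1],data[4]; hi=3 → [-3, 8, 10, 12, -2, 3, -1]
data[mid]=8>-3: swap data[1],data[3]; hi=2 → [-3, 12, 10, 8, -2, 3, -1]
data[mid]=12>-3: swap data[1],data[2]; hi=1 → [-3, 10, 12, 8, -2, 3, -1]
data[mid]=10>-3: swap data[1],data[1]; hi=0 → [-3, 10, 12, 8, -2, 3, -1]
end: lo=0, hi=0; data = [-3, 10, 12, 8, -2, 3, -1]

[-3, 10, 12, 8, -2, 3, -1]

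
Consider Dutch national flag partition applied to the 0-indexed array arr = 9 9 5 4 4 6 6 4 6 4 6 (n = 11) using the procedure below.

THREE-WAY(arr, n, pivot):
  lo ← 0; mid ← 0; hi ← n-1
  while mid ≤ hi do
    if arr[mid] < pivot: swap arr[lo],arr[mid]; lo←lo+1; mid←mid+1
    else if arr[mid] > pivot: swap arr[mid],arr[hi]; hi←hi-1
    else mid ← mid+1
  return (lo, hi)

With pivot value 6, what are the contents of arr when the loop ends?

pivot = 6; lo=0, mid=0, hi=10
arr[mid]=9>6: swap arr[0],arr[10]; hi=9 → 6 9 5 4 4 6 6 4 6 4 9
arr[mid]=6=6: mid=1
arr[mid]=9>6: swap arr[1],arr[9]; hi=8 → 6 4 5 4 4 6 6 4 6 9 9
arr[mid]=4<6: swap arr[0],arr[1]; lo=1,mid=2 → 4 6 5 4 4 6 6 4 6 9 9
arr[mid]=5<6: swap arr[1],arr[2]; lo=2,mid=3 → 4 5 6 4 4 6 6 4 6 9 9
arr[mid]=4<6: swap arr[2],arr[3]; lo=3,mid=4 → 4 5 4 6 4 6 6 4 6 9 9
arr[mid]=4<6: swap arr[3],arr[4]; lo=4,mid=5 → 4 5 4 4 6 6 6 4 6 9 9
arr[mid]=6=6: mid=6
arr[mid]=6=6: mid=7
arr[mid]=4<6: swap arr[4],arr[7]; lo=5,mid=8 → 4 5 4 4 4 6 6 6 6 9 9
arr[mid]=6=6: mid=9
end: lo=5, hi=8; arr = 4 5 4 4 4 6 6 6 6 9 9

4 5 4 4 4 6 6 6 6 9 9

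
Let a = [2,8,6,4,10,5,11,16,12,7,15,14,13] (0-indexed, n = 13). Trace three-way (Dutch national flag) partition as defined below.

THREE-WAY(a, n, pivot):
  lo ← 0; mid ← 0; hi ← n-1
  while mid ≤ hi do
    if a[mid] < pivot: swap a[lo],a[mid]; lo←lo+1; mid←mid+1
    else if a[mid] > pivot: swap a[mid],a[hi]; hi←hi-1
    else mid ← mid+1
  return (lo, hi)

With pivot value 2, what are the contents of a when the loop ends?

lo=0 mid=0 hi=12
2=2: mid=1
8>2: swap(1,12), hi=11 ⇒ [2,13,6,4,10,5,11,16,12,7,15,14,8]
13>2: swap(1,11), hi=10 ⇒ [2,14,6,4,10,5,11,16,12,7,15,13,8]
14>2: swap(1,10), hi=9 ⇒ [2,15,6,4,10,5,11,16,12,7,14,13,8]
15>2: swap(1,9), hi=8 ⇒ [2,7,6,4,10,5,11,16,12,15,14,13,8]
7>2: swap(1,8), hi=7 ⇒ [2,12,6,4,10,5,11,16,7,15,14,13,8]
12>2: swap(1,7), hi=6 ⇒ [2,16,6,4,10,5,11,12,7,15,14,13,8]
16>2: swap(1,6), hi=5 ⇒ [2,11,6,4,10,5,16,12,7,15,14,13,8]
11>2: swap(1,5), hi=4 ⇒ [2,5,6,4,10,11,16,12,7,15,14,13,8]
5>2: swap(1,4), hi=3 ⇒ [2,10,6,4,5,11,16,12,7,15,14,13,8]
10>2: swap(1,3), hi=2 ⇒ [2,4,6,10,5,11,16,12,7,15,14,13,8]
4>2: swap(1,2), hi=1 ⇒ [2,6,4,10,5,11,16,12,7,15,14,13,8]
6>2: swap(1,1), hi=0 ⇒ [2,6,4,10,5,11,16,12,7,15,14,13,8]
done. lo=0 hi=0; a=[2,6,4,10,5,11,16,12,7,15,14,13,8]

[2,6,4,10,5,11,16,12,7,15,14,13,8]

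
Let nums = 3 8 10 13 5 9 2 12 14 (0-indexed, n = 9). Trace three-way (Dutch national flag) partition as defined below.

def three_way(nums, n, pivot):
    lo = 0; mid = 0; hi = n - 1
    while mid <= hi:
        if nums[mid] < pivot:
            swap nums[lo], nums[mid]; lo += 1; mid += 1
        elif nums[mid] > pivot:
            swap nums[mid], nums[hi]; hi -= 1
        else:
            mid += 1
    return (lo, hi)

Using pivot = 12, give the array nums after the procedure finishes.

pivot = 12; lo=0, mid=0, hi=8
nums[mid]=3<12: swap nums[0],nums[0]; lo=1,mid=1 → 3 8 10 13 5 9 2 12 14
nums[mid]=8<12: swap nums[1],nums[1]; lo=2,mid=2 → 3 8 10 13 5 9 2 12 14
nums[mid]=10<12: swap nums[2],nums[2]; lo=3,mid=3 → 3 8 10 13 5 9 2 12 14
nums[mid]=13>12: swap nums[3],nums[8]; hi=7 → 3 8 10 14 5 9 2 12 13
nums[mid]=14>12: swap nums[3],nums[7]; hi=6 → 3 8 10 12 5 9 2 14 13
nums[mid]=12=12: mid=4
nums[mid]=5<12: swap nums[3],nums[4]; lo=4,mid=5 → 3 8 10 5 12 9 2 14 13
nums[mid]=9<12: swap nums[4],nums[5]; lo=5,mid=6 → 3 8 10 5 9 12 2 14 13
nums[mid]=2<12: swap nums[5],nums[6]; lo=6,mid=7 → 3 8 10 5 9 2 12 14 13
end: lo=6, hi=6; nums = 3 8 10 5 9 2 12 14 13

3 8 10 5 9 2 12 14 13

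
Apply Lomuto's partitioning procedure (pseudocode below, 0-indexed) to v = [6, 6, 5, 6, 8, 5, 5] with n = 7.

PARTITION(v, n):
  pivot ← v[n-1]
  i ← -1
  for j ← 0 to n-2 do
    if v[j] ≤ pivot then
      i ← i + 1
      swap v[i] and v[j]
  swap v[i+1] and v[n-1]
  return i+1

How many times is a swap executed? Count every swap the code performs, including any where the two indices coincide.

3

pivot=5, i=-1
j=0: 6>5, skip
j=1: 6>5, skip
j=2: 5≤5, i=0, swap(0,2) ⇒ [5, 6, 6, 6, 8, 5, 5]
j=3: 6>5, skip
j=4: 8>5, skip
j=5: 5≤5, i=1, swap(1,5) ⇒ [5, 5, 6, 6, 8, 6, 5]
swap(2,6) ⇒ [5, 5, 5, 6, 8, 6, 6]; return 2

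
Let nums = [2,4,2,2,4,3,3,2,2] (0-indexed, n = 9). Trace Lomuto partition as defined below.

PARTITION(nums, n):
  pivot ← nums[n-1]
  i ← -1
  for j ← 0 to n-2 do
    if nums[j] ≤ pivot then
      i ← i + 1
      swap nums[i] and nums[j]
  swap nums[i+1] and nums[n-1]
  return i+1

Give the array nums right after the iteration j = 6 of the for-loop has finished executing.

[2,2,2,4,4,3,3,2,2]

pivot=2, i=-1
j=0: 2≤2, i=0, swap(0,0) ⇒ [2,4,2,2,4,3,3,2,2]
j=1: 4>2, skip
j=2: 2≤2, i=1, swap(1,2) ⇒ [2,2,4,2,4,3,3,2,2]
j=3: 2≤2, i=2, swap(2,3) ⇒ [2,2,2,4,4,3,3,2,2]
j=4: 4>2, skip
j=5: 3>2, skip
j=6: 3>2, skip
(after j=6) nums = [2,2,2,4,4,3,3,2,2]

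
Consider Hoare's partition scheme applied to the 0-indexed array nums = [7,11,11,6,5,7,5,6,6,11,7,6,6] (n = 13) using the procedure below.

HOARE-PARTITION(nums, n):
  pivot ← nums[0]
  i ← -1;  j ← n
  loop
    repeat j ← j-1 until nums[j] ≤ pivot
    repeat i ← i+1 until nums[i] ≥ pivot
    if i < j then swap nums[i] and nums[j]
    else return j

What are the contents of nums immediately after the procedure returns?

[6,6,7,6,5,6,5,6,7,11,11,11,7]

pivot=7
j stops at 12 (6), i stops at 0 (7); swap ⇒ [6,11,11,6,5,7,5,6,6,11,7,6,7]
j stops at 11 (6), i stops at 1 (11); swap ⇒ [6,6,11,6,5,7,5,6,6,11,7,11,7]
j stops at 10 (7), i stops at 2 (11); swap ⇒ [6,6,7,6,5,7,5,6,6,11,11,11,7]
j stops at 8 (6), i stops at 5 (7); swap ⇒ [6,6,7,6,5,6,5,6,7,11,11,11,7]
j stops at 7, i stops at 8; i≥j ⇒ return 7. nums=[6,6,7,6,5,6,5,6,7,11,11,11,7]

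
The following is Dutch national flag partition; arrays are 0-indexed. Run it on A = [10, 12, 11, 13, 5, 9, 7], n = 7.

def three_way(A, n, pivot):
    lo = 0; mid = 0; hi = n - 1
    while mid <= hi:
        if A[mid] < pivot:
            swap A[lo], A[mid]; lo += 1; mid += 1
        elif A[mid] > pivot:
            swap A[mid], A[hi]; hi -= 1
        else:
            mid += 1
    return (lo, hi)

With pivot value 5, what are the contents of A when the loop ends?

lo=0 mid=0 hi=6
10>5: swap(0,6), hi=5 ⇒ [7, 12, 11, 13, 5, 9, 10]
7>5: swap(0,5), hi=4 ⇒ [9, 12, 11, 13, 5, 7, 10]
9>5: swap(0,4), hi=3 ⇒ [5, 12, 11, 13, 9, 7, 10]
5=5: mid=1
12>5: swap(1,3), hi=2 ⇒ [5, 13, 11, 12, 9, 7, 10]
13>5: swap(1,2), hi=1 ⇒ [5, 11, 13, 12, 9, 7, 10]
11>5: swap(1,1), hi=0 ⇒ [5, 11, 13, 12, 9, 7, 10]
done. lo=0 hi=0; A=[5, 11, 13, 12, 9, 7, 10]

[5, 11, 13, 12, 9, 7, 10]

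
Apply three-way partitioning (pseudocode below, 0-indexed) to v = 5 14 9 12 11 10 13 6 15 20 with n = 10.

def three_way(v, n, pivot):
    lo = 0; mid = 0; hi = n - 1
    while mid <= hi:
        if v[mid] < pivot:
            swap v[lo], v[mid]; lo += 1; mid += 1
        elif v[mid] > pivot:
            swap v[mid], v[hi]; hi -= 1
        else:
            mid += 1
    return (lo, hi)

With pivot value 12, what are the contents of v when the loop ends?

lo=0 mid=0 hi=9
5<12: swap(0,0), lo=1 mid=1 ⇒ 5 14 9 12 11 10 13 6 15 20
14>12: swap(1,9), hi=8 ⇒ 5 20 9 12 11 10 13 6 15 14
20>12: swap(1,8), hi=7 ⇒ 5 15 9 12 11 10 13 6 20 14
15>12: swap(1,7), hi=6 ⇒ 5 6 9 12 11 10 13 15 20 14
6<12: swap(1,1), lo=2 mid=2 ⇒ 5 6 9 12 11 10 13 15 20 14
9<12: swap(2,2), lo=3 mid=3 ⇒ 5 6 9 12 11 10 13 15 20 14
12=12: mid=4
11<12: swap(3,4), lo=4 mid=5 ⇒ 5 6 9 11 12 10 13 15 20 14
10<12: swap(4,5), lo=5 mid=6 ⇒ 5 6 9 11 10 12 13 15 20 14
13>12: swap(6,6), hi=5 ⇒ 5 6 9 11 10 12 13 15 20 14
done. lo=5 hi=5; v=5 6 9 11 10 12 13 15 20 14

5 6 9 11 10 12 13 15 20 14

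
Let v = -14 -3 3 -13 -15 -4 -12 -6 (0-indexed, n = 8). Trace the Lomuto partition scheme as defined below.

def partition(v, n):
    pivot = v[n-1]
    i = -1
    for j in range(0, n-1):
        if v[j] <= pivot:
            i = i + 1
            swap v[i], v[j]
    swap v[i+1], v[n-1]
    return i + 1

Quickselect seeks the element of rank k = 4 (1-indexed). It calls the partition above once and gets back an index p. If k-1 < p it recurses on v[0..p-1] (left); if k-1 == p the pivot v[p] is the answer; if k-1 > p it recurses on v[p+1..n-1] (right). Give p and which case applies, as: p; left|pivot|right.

pivot = v[7] = -6; i = -1
j=0: v[0]=-14 ≤ -6 → i=0, swap v[0],v[0] (no change) → -14 -3 3 -13 -15 -4 -12 -6
j=1: v[1]=-3 > -6 → no swap
j=2: v[2]=3 > -6 → no swap
j=3: v[3]=-13 ≤ -6 → i=1, swap v[1],v[3] → -14 -13 3 -3 -15 -4 -12 -6
j=4: v[4]=-15 ≤ -6 → i=2, swap v[2],v[4] → -14 -13 -15 -3 3 -4 -12 -6
j=5: v[5]=-4 > -6 → no swap
j=6: v[6]=-12 ≤ -6 → i=3, swap v[3],v[6] → -14 -13 -15 -12 3 -4 -3 -6
final swap v[4],v[7] → -14 -13 -15 -12 -6 -4 -3 3; return 4
p = 4; k-1 = 3 < 4 ⇒ left

4; left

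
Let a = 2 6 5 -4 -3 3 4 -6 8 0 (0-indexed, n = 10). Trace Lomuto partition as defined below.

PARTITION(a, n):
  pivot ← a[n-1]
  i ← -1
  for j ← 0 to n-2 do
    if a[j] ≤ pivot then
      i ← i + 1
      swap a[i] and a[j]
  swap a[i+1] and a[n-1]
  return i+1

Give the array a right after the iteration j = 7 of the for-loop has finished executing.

pivot=0, i=-1
j=0: 2>0, skip
j=1: 6>0, skip
j=2: 5>0, skip
j=3: -4≤0, i=0, swap(0,3) ⇒ -4 6 5 2 -3 3 4 -6 8 0
j=4: -3≤0, i=1, swap(1,4) ⇒ -4 -3 5 2 6 3 4 -6 8 0
j=5: 3>0, skip
j=6: 4>0, skip
j=7: -6≤0, i=2, swap(2,7) ⇒ -4 -3 -6 2 6 3 4 5 8 0
(after j=7) a = -4 -3 -6 2 6 3 4 5 8 0

-4 -3 -6 2 6 3 4 5 8 0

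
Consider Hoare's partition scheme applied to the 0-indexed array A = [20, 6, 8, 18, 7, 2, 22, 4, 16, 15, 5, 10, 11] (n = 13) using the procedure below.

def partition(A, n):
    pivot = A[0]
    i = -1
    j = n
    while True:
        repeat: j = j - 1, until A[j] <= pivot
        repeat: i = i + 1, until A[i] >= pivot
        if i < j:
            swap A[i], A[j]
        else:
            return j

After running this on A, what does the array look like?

pivot=20
j stops at 12 (11), i stops at 0 (20); swap ⇒ [11, 6, 8, 18, 7, 2, 22, 4, 16, 15, 5, 10, 20]
j stops at 11 (10), i stops at 6 (22); swap ⇒ [11, 6, 8, 18, 7, 2, 10, 4, 16, 15, 5, 22, 20]
j stops at 10, i stops at 11; i≥j ⇒ return 10. A=[11, 6, 8, 18, 7, 2, 10, 4, 16, 15, 5, 22, 20]

[11, 6, 8, 18, 7, 2, 10, 4, 16, 15, 5, 22, 20]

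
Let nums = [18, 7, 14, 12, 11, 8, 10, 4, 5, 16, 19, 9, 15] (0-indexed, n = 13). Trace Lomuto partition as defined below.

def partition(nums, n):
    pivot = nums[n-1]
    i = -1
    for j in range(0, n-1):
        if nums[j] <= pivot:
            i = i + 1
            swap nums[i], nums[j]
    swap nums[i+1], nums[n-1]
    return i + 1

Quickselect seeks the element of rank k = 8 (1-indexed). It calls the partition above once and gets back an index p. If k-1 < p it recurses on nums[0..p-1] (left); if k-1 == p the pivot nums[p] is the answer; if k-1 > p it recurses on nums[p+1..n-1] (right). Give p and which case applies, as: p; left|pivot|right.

pivot = nums[12] = 15; i = -1
j=0: nums[0]=18 > 15 → no swap
j=1: nums[1]=7 ≤ 15 → i=0, swap nums[0],nums[1] → [7, 18, 14, 12, 11, 8, 10, 4, 5, 16, 19, 9, 15]
j=2: nums[2]=14 ≤ 15 → i=1, swap nums[1],nums[2] → [7, 14, 18, 12, 11, 8, 10, 4, 5, 16, 19, 9, 15]
j=3: nums[3]=12 ≤ 15 → i=2, swap nums[2],nums[3] → [7, 14, 12, 18, 11, 8, 10, 4, 5, 16, 19, 9, 15]
j=4: nums[4]=11 ≤ 15 → i=3, swap nums[3],nums[4] → [7, 14, 12, 11, 18, 8, 10, 4, 5, 16, 19, 9, 15]
j=5: nums[5]=8 ≤ 15 → i=4, swap nums[4],nums[5] → [7, 14, 12, 11, 8, 18, 10, 4, 5, 16, 19, 9, 15]
j=6: nums[6]=10 ≤ 15 → i=5, swap nums[5],nums[6] → [7, 14, 12, 11, 8, 10, 18, 4, 5, 16, 19, 9, 15]
j=7: nums[7]=4 ≤ 15 → i=6, swap nums[6],nums[7] → [7, 14, 12, 11, 8, 10, 4, 18, 5, 16, 19, 9, 15]
j=8: nums[8]=5 ≤ 15 → i=7, swap nums[7],nums[8] → [7, 14, 12, 11, 8, 10, 4, 5, 18, 16, 19, 9, 15]
j=9: nums[9]=16 > 15 → no swap
j=10: nums[10]=19 > 15 → no swap
j=11: nums[11]=9 ≤ 15 → i=8, swap nums[8],nums[11] → [7, 14, 12, 11, 8, 10, 4, 5, 9, 16, 19, 18, 15]
final swap nums[9],nums[12] → [7, 14, 12, 11, 8, 10, 4, 5, 9, 15, 19, 18, 16]; return 9
p = 9; k-1 = 7 < 9 ⇒ left

9; left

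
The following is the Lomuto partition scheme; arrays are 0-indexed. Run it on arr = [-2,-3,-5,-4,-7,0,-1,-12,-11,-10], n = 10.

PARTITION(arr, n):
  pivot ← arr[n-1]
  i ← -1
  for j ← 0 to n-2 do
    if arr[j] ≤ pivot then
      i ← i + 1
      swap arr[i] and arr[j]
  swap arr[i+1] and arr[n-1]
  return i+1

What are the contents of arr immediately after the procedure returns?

[-12,-11,-10,-4,-7,0,-1,-2,-3,-5]

pivot=-10, i=-1
j=0: -2>-10, skip
j=1: -3>-10, skip
j=2: -5>-10, skip
j=3: -4>-10, skip
j=4: -7>-10, skip
j=5: 0>-10, skip
j=6: -1>-10, skip
j=7: -12≤-10, i=0, swap(0,7) ⇒ [-12,-3,-5,-4,-7,0,-1,-2,-11,-10]
j=8: -11≤-10, i=1, swap(1,8) ⇒ [-12,-11,-5,-4,-7,0,-1,-2,-3,-10]
swap(2,9) ⇒ [-12,-11,-10,-4,-7,0,-1,-2,-3,-5]; return 2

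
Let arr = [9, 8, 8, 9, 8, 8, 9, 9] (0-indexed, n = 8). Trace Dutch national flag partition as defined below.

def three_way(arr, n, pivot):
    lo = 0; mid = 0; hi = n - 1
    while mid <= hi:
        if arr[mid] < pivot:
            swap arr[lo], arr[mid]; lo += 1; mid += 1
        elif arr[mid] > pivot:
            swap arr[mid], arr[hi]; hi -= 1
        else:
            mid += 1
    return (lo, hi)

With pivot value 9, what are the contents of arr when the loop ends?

lo=0 mid=0 hi=7
9=9: mid=1
8<9: swap(0,1), lo=1 mid=2 ⇒ [8, 9, 8, 9, 8, 8, 9, 9]
8<9: swap(1,2), lo=2 mid=3 ⇒ [8, 8, 9, 9, 8, 8, 9, 9]
9=9: mid=4
8<9: swap(2,4), lo=3 mid=5 ⇒ [8, 8, 8, 9, 9, 8, 9, 9]
8<9: swap(3,5), lo=4 mid=6 ⇒ [8, 8, 8, 8, 9, 9, 9, 9]
9=9: mid=7
9=9: mid=8
done. lo=4 hi=7; arr=[8, 8, 8, 8, 9, 9, 9, 9]

[8, 8, 8, 8, 9, 9, 9, 9]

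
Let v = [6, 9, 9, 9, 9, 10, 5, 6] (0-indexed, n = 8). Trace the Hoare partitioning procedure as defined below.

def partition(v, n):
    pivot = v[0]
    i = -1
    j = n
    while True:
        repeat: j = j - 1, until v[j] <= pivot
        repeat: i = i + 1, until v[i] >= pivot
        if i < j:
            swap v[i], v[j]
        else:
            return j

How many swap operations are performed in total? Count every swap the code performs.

pivot = v[0] = 6; i = -1, j = 8
j→7 (v[7]=6≤6), i→0 (v[0]=6≥6); i<j, swap → [6, 9, 9, 9, 9, 10, 5, 6]
j→6 (v[6]=5≤6), i→1 (v[1]=9≥6); i<j, swap → [6, 5, 9, 9, 9, 10, 9, 6]
j→1, i→2; i≥j, return j=1. v = [6, 5, 9, 9, 9, 10, 9, 6]

2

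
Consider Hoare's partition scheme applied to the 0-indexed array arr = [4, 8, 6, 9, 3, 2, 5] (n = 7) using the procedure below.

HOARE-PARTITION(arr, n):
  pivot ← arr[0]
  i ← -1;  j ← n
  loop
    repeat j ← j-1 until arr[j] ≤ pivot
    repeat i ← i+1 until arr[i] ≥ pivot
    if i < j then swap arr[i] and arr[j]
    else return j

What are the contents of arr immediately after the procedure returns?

[2, 3, 6, 9, 8, 4, 5]

pivot = arr[0] = 4; i = -1, j = 7
j→5 (arr[5]=2≤4), i→0 (arr[0]=4≥4); i<j, swap → [2, 8, 6, 9, 3, 4, 5]
j→4 (arr[4]=3≤4), i→1 (arr[1]=8≥4); i<j, swap → [2, 3, 6, 9, 8, 4, 5]
j→1, i→2; i≥j, return j=1. arr = [2, 3, 6, 9, 8, 4, 5]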